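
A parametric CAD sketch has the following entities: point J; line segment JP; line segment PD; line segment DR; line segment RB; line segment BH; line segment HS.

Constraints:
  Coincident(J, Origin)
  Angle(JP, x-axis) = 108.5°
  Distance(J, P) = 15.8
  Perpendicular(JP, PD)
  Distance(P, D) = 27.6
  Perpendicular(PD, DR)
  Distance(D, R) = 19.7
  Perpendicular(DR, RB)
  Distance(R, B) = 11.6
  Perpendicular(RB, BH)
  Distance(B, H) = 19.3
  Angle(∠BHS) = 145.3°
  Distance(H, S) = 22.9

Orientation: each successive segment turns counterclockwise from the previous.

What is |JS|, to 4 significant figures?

44.88

J is at the origin; JP runs at 108.5° with length 15.8, so P = (-5.013, 14.98). JP is perpendicular to PD, so PD runs at -161.5°; with |PD| = 27.6, D = (-31.19, 6.226). PD ⟂ DR, so DR runs at -71.50°; with |DR| = 19.7, R = (-24.94, -12.46). DR ⟂ RB, so RB runs at 18.50°; with |RB| = 11.6, B = (-13.94, -8.775). The perpendicularity gives BH at right angles to RB, so BH runs at 108.5°; with |BH| = 19.3, H = (-20.06, 9.527). ∠BHS = 145.3° gives HS at 143.2° from the x-axis; with |HS| = 22.9, S = (-38.40, 23.24). Then |JS| = |S − J| = 44.88.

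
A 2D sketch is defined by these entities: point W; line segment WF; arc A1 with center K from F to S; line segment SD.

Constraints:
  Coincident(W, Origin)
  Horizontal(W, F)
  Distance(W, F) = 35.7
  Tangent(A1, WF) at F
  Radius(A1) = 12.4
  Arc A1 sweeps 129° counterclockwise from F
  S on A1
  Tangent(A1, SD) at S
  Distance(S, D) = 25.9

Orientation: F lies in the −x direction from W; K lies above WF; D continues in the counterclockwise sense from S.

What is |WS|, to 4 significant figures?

32.98

Tangency of A1 to WF means the radius KF is perpendicular to WF, so K = F + (0, 12.4) = (-35.70, 12.40). On A1, F sits at bearing -90° from K; a 129° counterclockwise sweep puts S at bearing 39°, so S = K + 12.4·(cos 39°, sin 39°) = (-26.06, 20.20). Then |WS| = |S − W| = 32.98.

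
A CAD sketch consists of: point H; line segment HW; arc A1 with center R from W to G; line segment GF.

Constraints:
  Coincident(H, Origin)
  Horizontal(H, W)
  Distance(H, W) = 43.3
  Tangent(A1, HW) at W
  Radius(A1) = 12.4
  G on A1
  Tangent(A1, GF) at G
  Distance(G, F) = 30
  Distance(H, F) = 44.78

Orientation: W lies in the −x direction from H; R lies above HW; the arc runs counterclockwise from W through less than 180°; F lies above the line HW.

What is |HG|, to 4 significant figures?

32.64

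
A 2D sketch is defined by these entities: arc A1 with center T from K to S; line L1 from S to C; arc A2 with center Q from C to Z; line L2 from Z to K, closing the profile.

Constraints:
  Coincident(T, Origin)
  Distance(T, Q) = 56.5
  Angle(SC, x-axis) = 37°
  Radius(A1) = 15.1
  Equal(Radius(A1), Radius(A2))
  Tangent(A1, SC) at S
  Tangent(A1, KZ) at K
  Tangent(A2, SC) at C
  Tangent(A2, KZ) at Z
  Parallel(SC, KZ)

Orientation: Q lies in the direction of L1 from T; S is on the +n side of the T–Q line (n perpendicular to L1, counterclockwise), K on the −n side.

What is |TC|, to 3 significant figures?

58.5

The slot axis is L1's direction at 37.0°, so u = (cos 37.0°, sin 37.0°) = (0.799, 0.602) and n = (−sin 37.0°, cos 37.0°) = (-0.602, 0.799). T is at the origin and Q lies 56.5 along u from T, so Q = 56.5·u = (45.1, 34.0). Tangency of A1 to both parallel lines with radius 15.1 puts S and K at T ± 15.1·n: S = (-9.09, 12.1), K = (9.09, -12.1). Equal radii place C and Z the same way about Q: C = Q + 15.1·n = (36.0, 46.1), Z = Q − 15.1·n = (54.2, 21.9). Then |TC| = |C − T| = 58.5.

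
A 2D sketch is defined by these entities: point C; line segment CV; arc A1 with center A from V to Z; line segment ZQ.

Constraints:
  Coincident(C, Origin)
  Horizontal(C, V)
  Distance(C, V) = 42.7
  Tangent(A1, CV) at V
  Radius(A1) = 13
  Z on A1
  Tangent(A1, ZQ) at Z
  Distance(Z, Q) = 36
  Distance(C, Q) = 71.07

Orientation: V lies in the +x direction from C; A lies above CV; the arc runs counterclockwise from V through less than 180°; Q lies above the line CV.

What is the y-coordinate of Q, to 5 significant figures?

50.589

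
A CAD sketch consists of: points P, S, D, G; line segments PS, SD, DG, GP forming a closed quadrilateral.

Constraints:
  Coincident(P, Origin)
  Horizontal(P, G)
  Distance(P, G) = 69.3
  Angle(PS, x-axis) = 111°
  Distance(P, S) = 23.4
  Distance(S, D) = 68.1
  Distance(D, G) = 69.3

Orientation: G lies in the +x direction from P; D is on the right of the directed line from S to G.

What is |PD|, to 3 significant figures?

44.7

Checks: |PG| = 69.30 ✓; |PS| = 23.40 ✓; |SD| = 68.10 ✓; |DG| = 69.30 ✓.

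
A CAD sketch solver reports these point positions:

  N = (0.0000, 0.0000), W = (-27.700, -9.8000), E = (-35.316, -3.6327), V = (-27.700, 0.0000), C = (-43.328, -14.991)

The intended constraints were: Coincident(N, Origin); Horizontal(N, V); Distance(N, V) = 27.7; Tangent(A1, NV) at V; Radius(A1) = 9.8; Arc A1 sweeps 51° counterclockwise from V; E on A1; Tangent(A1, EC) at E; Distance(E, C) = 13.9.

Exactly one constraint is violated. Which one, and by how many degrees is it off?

Tangent(A1, EC) at E — off by 3.80°.

N = (0.00, 0.00) ✓; N.y = 0.00, V.y = 0.00 ✓; |NV| = 27.70 ✓; ∠(WV, VN) = 90.00° ✓; |WV| = 9.800 ✓; bearing(W→E) − bearing(W→V) = 51.00° ✓; |WE| = 9.800 ✓; ∠(WE, EC) = 86.20° ✗; |EC| = 13.90 ✓.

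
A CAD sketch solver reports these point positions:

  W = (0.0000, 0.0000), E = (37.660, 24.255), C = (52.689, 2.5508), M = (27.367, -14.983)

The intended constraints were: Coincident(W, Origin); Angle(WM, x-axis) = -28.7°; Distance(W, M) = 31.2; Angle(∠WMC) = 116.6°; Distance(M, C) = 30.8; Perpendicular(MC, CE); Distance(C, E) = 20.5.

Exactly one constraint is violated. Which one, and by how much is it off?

Distance(C, E) = 20.5 — off by 5.90.

W = (0.00, 0.00) ✓; WM at -28.70° ✓; |WM| = 31.20 ✓; ∠WMC = 116.6° ✓; |MC| = 30.80 ✓; ∠(MC, CE) = 90.00° ✓; |CE| = 26.40 ✗.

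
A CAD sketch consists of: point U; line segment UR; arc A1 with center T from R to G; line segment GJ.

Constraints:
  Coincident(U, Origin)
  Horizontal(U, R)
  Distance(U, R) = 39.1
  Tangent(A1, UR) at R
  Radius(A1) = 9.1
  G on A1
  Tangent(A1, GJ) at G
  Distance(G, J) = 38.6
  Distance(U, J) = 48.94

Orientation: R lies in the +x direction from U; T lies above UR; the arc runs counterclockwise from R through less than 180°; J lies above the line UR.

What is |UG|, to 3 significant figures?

48.4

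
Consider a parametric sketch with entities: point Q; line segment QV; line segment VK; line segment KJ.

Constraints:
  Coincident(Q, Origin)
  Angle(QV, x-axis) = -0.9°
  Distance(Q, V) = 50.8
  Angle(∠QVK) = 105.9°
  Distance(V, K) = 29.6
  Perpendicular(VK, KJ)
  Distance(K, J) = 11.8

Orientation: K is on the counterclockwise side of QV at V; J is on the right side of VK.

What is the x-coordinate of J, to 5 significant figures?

70.645

∠QVK = 105.9°, so VK runs at -0.9° + (180° − 105.9°) = 73.200° from the x-axis; with |VK| = 29.6, K = V + 29.6·(cos 73.200°, sin 73.200°) = (59.349, 27.539). VK is perpendicular to KJ; with |KJ| = 11.8 on the right of VK, J = K + 11.8·(0.95732, -0.28903) = (70.645, 24.128). So J.x = 70.645.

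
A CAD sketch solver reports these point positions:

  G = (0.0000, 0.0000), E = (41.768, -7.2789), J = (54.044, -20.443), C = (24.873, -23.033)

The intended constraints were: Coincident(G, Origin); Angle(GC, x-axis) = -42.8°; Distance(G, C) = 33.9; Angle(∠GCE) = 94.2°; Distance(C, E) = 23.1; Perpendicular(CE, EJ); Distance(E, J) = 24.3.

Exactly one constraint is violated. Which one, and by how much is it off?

Distance(E, J) = 24.3 — off by 6.30.

G = (0.00, 0.00) ✓; GC at -42.80° ✓; |GC| = 33.90 ✓; ∠GCE = 94.20° ✓; |CE| = 23.10 ✓; ∠(CE, EJ) = 90.00° ✓; |EJ| = 18.00 ✗.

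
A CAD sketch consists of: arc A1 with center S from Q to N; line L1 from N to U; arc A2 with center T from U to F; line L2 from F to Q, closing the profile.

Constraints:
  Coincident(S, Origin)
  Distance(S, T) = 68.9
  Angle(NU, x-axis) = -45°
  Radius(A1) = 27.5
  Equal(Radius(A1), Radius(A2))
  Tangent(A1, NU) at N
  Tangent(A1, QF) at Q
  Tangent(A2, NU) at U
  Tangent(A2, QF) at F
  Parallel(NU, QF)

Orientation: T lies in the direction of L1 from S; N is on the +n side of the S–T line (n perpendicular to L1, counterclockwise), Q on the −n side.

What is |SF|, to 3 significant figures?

74.2

The slot axis is L1's direction at -45.0°, so u = (cos -45.0°, sin -45.0°) = (0.707, -0.707) and n = (−sin -45.0°, cos -45.0°) = (0.707, 0.707). S is at the origin and T lies 68.9 along u from S, so T = 68.9·u = (48.7, -48.7). Tangency of A1 to both parallel lines with radius 27.5 puts N and Q at S ± 27.5·n: N = (19.4, 19.4), Q = (-19.4, -19.4). Equal radii place U and F the same way about T: U = T + 27.5·n = (68.2, -29.3), F = T − 27.5·n = (29.3, -68.2). Then |SF| = |F − S| = 74.2.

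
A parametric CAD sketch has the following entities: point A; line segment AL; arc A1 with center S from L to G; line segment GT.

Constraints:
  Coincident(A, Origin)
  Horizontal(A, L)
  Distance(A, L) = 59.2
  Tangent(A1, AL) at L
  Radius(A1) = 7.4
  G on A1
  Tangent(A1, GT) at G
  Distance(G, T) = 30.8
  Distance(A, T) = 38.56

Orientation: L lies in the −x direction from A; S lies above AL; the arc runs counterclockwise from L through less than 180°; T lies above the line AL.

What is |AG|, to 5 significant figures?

54.290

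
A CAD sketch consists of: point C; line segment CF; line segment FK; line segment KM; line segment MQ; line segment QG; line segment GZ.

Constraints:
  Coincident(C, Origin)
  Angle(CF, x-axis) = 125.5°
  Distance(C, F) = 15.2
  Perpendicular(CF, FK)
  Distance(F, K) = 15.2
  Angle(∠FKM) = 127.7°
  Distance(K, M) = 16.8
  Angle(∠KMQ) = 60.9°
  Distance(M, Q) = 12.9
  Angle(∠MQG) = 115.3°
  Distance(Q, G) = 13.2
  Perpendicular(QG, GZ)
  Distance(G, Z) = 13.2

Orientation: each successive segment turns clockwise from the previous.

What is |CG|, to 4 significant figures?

12.18

C is at the origin; CF runs at 125.5° with length 15.2, so F = (-8.827, 12.37). The perpendicularity gives FK at right angles to CF, so FK runs at 35.50°; with |FK| = 15.2, K = (3.548, 21.20). ∠FKM = 127.7° gives KM at -16.80° from the x-axis; with |KM| = 16.8, M = (19.63, 16.35). ∠KMQ = 60.9° gives MQ at -135.9° from the x-axis; with |MQ| = 12.9, Q = (10.37, 7.368). ∠MQG = 115.3° gives QG at 159.4° from the x-axis; with |QG| = 13.2, G = (-1.989, 12.01). Then |CG| = |G − C| = 12.18.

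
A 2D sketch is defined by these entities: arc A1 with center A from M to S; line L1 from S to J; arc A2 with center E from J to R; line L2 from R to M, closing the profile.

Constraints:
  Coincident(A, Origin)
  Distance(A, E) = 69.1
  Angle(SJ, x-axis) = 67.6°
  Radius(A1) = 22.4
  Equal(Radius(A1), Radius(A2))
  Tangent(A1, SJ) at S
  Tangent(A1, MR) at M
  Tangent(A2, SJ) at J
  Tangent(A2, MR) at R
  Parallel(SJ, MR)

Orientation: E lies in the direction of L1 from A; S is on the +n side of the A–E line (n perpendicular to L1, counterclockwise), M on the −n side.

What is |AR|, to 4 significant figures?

72.64

Tangency of A1 to both parallel lines with radius 22.4 puts S and M at A ± 22.4·n: S = (-20.71, 8.536), M = (20.71, -8.536). Equal radii place J and R the same way about E: J = E + 22.4·n = (5.622, 72.42), R = E − 22.4·n = (47.04, 55.35). Then |AR| = |R − A| = 72.64.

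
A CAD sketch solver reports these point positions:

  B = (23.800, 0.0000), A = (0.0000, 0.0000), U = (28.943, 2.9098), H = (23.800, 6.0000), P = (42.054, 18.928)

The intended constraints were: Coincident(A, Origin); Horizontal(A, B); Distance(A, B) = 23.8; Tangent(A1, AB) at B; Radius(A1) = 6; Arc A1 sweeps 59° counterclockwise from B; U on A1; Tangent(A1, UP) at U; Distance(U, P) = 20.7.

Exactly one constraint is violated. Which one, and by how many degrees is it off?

Tangent(A1, UP) at U — off by 8.30°.

A = (0.00, 0.00) ✓; A.y = 0.00, B.y = 0.00 ✓; |AB| = 23.80 ✓; ∠(HB, BA) = 90.00° ✓; |HB| = 6.000 ✓; bearing(H→U) − bearing(H→B) = 59.00° ✓; |HU| = 6.000 ✓; ∠(HU, UP) = 98.30° ✗; |UP| = 20.70 ✓.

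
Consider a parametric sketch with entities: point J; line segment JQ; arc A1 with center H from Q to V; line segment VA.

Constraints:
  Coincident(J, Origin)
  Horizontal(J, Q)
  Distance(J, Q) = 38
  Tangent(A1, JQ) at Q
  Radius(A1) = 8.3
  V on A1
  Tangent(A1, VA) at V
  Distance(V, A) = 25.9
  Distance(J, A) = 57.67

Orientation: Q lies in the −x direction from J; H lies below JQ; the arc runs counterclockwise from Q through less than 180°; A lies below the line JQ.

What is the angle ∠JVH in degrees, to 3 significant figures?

10.5°

Checks: ∠(HQ, QJ) = 90.00° ✓; |HQ| = 8.300 ✓; |HV| = 8.300 ✓; ∠(HV, VA) = 90.00° ✓; |VA| = 25.90 ✓; |JA| = 57.67 ✓.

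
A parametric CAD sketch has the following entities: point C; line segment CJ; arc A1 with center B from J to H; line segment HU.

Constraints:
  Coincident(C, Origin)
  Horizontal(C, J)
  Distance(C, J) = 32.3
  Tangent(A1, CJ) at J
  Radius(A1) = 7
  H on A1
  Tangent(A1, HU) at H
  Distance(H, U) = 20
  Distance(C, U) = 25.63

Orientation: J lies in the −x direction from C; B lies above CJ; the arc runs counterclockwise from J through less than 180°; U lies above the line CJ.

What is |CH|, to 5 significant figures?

26.573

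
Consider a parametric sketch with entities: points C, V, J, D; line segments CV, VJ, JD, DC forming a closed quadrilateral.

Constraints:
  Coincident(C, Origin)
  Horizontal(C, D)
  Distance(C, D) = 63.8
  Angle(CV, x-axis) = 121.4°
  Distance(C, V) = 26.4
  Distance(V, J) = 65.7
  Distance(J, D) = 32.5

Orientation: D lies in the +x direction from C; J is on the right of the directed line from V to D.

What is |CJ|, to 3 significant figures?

41.8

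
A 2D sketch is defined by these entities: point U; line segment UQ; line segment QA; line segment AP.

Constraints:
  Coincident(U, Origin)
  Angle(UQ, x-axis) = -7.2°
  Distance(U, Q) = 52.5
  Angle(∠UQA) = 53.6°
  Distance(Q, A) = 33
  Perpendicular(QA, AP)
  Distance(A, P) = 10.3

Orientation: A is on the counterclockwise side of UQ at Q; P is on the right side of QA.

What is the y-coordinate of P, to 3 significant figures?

27.3

∠UQA = 53.6°, so QA runs at -7.2° + (180° − 53.6°) = 119° from the x-axis; with |QA| = 33.0, A = Q + 33.0·(cos 119°, sin 119°) = (36.0, 22.2). The perpendicularity gives AP at right angles to QA; with |AP| = 10.3 on the right of QA, P = A + 10.3·(0.873, 0.488) = (45.0, 27.3). So P.y = 27.3.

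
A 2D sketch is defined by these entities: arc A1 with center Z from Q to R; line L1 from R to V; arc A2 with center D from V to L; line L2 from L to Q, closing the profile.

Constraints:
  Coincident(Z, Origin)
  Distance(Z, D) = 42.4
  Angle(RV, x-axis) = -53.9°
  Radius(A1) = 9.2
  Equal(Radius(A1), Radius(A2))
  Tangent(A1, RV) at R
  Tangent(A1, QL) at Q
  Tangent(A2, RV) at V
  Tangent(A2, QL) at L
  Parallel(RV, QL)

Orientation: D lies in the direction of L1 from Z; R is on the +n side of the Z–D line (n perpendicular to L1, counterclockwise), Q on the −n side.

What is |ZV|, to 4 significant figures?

43.39

Tangency of A1 to both parallel lines with radius 9.2 puts R and Q at Z ± 9.2·n: R = (7.434, 5.421), Q = (-7.434, -5.421). Equal radii place V and L the same way about D: V = D + 9.2·n = (32.42, -28.84), L = D − 9.2·n = (17.55, -39.68). Then |ZV| = |V − Z| = 43.39.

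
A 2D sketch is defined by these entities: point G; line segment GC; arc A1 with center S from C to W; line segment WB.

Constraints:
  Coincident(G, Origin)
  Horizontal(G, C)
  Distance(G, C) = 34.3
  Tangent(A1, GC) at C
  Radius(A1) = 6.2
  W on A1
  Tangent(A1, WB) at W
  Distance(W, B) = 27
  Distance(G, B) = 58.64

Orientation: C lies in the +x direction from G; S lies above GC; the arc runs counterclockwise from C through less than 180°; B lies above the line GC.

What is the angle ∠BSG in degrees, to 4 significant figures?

138.9°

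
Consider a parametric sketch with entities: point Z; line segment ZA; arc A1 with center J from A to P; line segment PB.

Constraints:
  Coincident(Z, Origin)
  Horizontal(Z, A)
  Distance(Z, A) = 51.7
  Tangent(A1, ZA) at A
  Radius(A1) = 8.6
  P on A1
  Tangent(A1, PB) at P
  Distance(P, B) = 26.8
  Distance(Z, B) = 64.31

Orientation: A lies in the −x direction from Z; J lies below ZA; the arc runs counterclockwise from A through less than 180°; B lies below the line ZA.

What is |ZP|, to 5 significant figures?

60.968

Checks: |JP| = 8.600 ✓; ∠(JP, PB) = 90.00° ✓; |PB| = 26.80 ✓; |ZB| = 64.31 ✓.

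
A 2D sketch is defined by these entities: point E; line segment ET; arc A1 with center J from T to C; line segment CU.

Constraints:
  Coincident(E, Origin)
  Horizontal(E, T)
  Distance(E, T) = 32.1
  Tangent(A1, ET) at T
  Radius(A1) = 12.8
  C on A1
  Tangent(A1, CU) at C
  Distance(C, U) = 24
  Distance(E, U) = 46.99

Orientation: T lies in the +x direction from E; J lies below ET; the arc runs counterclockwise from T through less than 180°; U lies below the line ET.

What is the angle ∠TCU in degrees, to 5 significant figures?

127.64°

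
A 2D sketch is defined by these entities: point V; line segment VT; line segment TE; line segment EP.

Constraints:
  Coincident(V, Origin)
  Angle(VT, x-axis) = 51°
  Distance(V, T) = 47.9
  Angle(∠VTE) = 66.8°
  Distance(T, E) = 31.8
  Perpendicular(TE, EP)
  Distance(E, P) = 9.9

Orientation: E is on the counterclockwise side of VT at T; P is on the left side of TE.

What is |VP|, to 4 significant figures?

36.49

∠VTE = 66.8°, so TE runs at 51.0° + (180° − 66.8°) = 164.2° from the x-axis; with |TE| = 31.8, E = T + 31.8·(cos 164.2°, sin 164.2°) = (-0.4541, 45.88). TE is perpendicular to EP; with |EP| = 9.9 on the left of TE, P = E + 9.9·(-0.2723, -0.9622) = (-3.150, 36.36). Then |VP| = |P − V| = 36.49.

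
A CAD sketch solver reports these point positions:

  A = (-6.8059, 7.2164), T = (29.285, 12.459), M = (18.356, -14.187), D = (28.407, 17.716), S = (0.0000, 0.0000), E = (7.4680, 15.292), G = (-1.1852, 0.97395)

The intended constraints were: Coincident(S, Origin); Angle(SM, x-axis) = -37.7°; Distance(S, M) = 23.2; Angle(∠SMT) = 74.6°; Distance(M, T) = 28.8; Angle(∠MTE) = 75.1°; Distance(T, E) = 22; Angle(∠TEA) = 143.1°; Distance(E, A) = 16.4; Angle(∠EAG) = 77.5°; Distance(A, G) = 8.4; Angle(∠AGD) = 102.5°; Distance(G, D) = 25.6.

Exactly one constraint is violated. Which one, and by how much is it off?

Distance(G, D) = 25.6 — off by 8.40.

S = (0.00, 0.00) ✓; SM at -37.70° ✓; |SM| = 23.20 ✓; ∠SMT = 74.60° ✓; |MT| = 28.80 ✓; ∠MTE = 75.10° ✓; |TE| = 22.00 ✓; ∠TEA = 143.1° ✓; |EA| = 16.40 ✓; ∠EAG = 77.50° ✓; |AG| = 8.400 ✓; ∠AGD = 102.5° ✓; |GD| = 34.00 ✗.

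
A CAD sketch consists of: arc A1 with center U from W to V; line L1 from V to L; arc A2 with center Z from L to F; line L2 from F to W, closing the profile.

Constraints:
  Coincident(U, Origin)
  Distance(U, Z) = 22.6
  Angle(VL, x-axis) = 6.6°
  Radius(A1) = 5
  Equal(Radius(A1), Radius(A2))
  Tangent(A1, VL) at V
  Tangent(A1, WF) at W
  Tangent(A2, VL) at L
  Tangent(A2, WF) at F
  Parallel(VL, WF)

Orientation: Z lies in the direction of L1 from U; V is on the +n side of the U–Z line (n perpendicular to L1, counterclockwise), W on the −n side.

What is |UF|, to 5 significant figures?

23.146

The slot axis is L1's direction at 6.6°, so u = (cos 6.6°, sin 6.6°) = (0.99337, 0.11494) and n = (−sin 6.6°, cos 6.6°) = (-0.11494, 0.99337). U is at the origin and Z lies 22.6 along u from U, so Z = 22.6·u = (22.450, 2.5976). Tangency of A1 to both parallel lines with radius 5.0 puts V and W at U ± 5.0·n: V = (-0.57469, 4.9669), W = (0.57469, -4.9669). Equal radii place L and F the same way about Z: L = Z + 5.0·n = (21.876, 7.5644), F = Z − 5.0·n = (23.025, -2.3693). Then |UF| = |F − U| = 23.146.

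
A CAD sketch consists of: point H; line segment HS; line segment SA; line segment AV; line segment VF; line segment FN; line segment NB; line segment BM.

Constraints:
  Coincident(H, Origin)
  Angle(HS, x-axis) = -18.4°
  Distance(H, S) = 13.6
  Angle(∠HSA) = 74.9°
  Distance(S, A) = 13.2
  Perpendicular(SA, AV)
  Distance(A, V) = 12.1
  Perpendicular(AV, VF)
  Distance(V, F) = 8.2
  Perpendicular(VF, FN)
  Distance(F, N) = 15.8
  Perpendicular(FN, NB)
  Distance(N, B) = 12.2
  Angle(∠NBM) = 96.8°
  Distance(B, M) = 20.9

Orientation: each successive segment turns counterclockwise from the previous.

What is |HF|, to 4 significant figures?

1.785

The perpendicularity gives AV at right angles to SA, so AV runs at 176.7°; with |AV| = 12.1, V = (1.585, 9.582). The perpendicularity gives VF at right angles to AV, so VF runs at -93.30°; with |VF| = 8.2, F = (1.113, 1.395). Then |HF| = |F − H| = 1.785.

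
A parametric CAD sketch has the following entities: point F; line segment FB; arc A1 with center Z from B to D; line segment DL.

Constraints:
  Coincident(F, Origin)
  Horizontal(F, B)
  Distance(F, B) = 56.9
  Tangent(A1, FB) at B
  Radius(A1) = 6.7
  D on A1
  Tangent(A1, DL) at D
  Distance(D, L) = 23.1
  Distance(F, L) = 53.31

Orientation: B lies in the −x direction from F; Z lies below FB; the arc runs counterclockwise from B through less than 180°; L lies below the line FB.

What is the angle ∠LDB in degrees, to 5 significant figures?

112.70°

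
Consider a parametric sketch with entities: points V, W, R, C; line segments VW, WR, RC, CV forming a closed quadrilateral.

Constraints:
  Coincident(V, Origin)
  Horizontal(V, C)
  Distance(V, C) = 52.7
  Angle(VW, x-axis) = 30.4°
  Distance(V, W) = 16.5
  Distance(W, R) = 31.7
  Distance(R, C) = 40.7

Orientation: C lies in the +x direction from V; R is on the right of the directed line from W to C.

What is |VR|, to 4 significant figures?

29.88

V is at the origin; V and C share the same y with |VC| = 52.7 and C in +x, so C = (52.7, 0). VW runs at 30.4° with |VW| = 16.5, so W = (14.23, 8.350). R is determined by |WR| = 31.7 and |RC| = 40.7 together: it lies at the intersection of circle(W, 31.7) and circle(C, 40.7). With |WC| = 39.36, the foot of the radical line on WC is 11.41 from W and the perpendicular offset is √(31.7² − 11.41²) = 29.58. Taking the right-of-WC solution: R = (19.10, -22.97).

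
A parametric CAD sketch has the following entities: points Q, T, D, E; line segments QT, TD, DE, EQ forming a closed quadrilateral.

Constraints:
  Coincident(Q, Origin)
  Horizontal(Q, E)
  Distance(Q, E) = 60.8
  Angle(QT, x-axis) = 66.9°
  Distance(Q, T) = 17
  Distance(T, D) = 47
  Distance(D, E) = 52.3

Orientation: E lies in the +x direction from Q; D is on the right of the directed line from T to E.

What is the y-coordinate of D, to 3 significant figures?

-30.0

Checks: |QE| = 60.80 ✓; |QT| = 17.00 ✓; |TD| = 47.00 ✓; |DE| = 52.30 ✓.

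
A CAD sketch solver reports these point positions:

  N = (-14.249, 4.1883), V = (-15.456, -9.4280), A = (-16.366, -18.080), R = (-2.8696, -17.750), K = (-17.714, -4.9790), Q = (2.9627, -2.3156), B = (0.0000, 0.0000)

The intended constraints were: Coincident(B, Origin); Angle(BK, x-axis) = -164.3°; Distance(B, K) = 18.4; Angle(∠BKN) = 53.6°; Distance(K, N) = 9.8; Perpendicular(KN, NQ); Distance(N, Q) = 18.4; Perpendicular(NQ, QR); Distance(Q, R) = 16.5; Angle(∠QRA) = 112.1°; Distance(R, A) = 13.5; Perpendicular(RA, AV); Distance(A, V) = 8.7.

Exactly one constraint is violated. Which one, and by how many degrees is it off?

Perpendicular(RA, AV) — off by 7.40°.

B = (0.00, 0.00) ✓; BK at -164.3° ✓; |BK| = 18.40 ✓; ∠BKN = 53.60° ✓; |KN| = 9.800 ✓; ∠(KN, NQ) = 90.00° ✓; |NQ| = 18.40 ✓; ∠(NQ, QR) = 90.00° ✓; |QR| = 16.50 ✓; ∠QRA = 112.1° ✓; |RA| = 13.50 ✓; ∠(RA, AV) = 97.40° ✗; |AV| = 8.700 ✓.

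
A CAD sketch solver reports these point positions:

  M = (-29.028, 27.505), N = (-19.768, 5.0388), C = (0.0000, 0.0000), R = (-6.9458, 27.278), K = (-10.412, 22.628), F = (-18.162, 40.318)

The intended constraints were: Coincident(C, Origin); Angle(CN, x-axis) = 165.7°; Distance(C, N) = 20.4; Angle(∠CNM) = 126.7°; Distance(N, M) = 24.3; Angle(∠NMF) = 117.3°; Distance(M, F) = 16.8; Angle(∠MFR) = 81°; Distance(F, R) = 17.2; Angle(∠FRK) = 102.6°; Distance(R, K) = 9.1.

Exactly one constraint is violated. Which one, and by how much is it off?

Distance(R, K) = 9.1 — off by 3.30.

C = (0.00, 0.00) ✓; CN at 165.7° ✓; |CN| = 20.40 ✓; ∠CNM = 126.7° ✓; |NM| = 24.30 ✓; ∠NMF = 117.3° ✓; |MF| = 16.80 ✓; ∠MFR = 81.00° ✓; |FR| = 17.20 ✓; ∠FRK = 102.6° ✓; |RK| = 5.800 ✗.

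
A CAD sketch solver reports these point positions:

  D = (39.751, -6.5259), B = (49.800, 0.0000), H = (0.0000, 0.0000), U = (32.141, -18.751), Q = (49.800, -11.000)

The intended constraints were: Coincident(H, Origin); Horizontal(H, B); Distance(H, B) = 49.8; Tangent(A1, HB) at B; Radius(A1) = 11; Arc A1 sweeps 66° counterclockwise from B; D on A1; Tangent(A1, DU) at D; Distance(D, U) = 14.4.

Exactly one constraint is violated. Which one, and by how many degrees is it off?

Tangent(A1, DU) at D — off by 7.90°.

H = (0.00, 0.00) ✓; H.y = 0.00, B.y = 0.00 ✓; |HB| = 49.80 ✓; ∠(QB, BH) = 90.00° ✓; |QB| = 11.00 ✓; bearing(Q→D) − bearing(Q→B) = 66.00° ✓; |QD| = 11.00 ✓; ∠(QD, DU) = 97.90° ✗; |DU| = 14.40 ✓.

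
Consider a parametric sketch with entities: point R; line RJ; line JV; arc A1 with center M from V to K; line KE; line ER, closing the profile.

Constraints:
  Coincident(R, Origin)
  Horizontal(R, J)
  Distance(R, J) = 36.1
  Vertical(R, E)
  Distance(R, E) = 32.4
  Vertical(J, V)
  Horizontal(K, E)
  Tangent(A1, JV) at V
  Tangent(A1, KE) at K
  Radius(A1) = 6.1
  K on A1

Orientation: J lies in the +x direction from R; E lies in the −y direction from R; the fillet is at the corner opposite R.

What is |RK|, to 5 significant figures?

44.156

The virtual corner opposite R is at (36.100, -32.400). Since A1 is tangent to JV there, MV ⟂ JV and A1 meets KE tangentially, so MK is at right angles to KE, with radius 6.1, so the center M sits 6.1 in from both sides at M = (30.000, -26.300). That places the tangent points at V = (36.100, -26.300) on JV and K = (30.000, -32.400) on KE. Then |RK| = |K − R| = 44.156.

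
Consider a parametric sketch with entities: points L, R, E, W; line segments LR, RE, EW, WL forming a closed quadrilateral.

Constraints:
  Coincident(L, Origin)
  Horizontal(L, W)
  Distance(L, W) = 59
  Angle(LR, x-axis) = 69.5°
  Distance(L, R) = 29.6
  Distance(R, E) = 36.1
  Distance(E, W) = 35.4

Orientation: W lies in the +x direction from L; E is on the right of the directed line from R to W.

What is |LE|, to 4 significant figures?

24.72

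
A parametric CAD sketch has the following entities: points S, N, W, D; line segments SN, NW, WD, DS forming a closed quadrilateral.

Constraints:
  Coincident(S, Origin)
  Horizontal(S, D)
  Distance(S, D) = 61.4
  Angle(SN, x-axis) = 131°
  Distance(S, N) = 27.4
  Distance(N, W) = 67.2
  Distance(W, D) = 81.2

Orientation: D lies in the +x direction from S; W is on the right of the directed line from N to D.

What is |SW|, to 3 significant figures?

45.8

S is at the origin; SD is horizontal with |SD| = 61.4 and D in +x, so D = (61.4, 0). SN runs at 131.0° with |SN| = 27.4, so N = (-18.0, 20.7). W is determined by |NW| = 67.2 and |WD| = 81.2 together: it lies at the intersection of circle(N, 67.2) and circle(D, 81.2). With |ND| = 82.0, the foot of the radical line on ND is 28.3 from N and the perpendicular offset is √(67.2² − 28.3²) = 60.9. Taking the right-of-ND solution: W = (-5.90, -45.4).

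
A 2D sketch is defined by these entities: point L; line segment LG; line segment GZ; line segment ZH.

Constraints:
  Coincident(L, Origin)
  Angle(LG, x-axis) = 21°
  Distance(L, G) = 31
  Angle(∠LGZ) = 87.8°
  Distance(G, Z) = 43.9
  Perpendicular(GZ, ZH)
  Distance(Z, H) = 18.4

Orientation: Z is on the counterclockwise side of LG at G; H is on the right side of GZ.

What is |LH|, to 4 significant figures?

65.29

L is at the origin; LG runs at 21.0° with length 31.0, so G = 31.0·(cos 21.0°, sin 21.0°) = (28.94, 11.11). ∠LGZ = 87.8°, so GZ runs at 21.0° + (180° − 87.8°) = 113.2° from the x-axis; with |GZ| = 43.9, Z = G + 43.9·(cos 113.2°, sin 113.2°) = (11.65, 51.46). GZ ⟂ ZH; with |ZH| = 18.4 on the right of GZ, H = Z + 18.4·(0.9191, 0.3939) = (28.56, 58.71). Then |LH| = |H − L| = 65.29.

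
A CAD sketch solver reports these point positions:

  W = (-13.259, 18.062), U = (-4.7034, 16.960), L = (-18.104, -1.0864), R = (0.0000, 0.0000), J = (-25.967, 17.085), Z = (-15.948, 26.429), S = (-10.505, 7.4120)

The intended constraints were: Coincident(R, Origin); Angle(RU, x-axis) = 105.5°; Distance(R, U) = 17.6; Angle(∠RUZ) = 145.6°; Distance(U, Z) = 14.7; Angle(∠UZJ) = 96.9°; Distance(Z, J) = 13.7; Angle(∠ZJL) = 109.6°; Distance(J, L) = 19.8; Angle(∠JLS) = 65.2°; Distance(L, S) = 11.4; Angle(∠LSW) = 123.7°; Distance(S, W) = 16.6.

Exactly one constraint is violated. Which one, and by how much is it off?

Distance(S, W) = 16.6 — off by 5.60.

R = (0.00, 0.00) ✓; RU at 105.5° ✓; |RU| = 17.60 ✓; ∠RUZ = 145.6° ✓; |UZ| = 14.70 ✓; ∠UZJ = 96.90° ✓; |ZJ| = 13.70 ✓; ∠ZJL = 109.6° ✓; |JL| = 19.80 ✓; ∠JLS = 65.20° ✓; |LS| = 11.40 ✓; ∠LSW = 123.7° ✓; |SW| = 11.00 ✗.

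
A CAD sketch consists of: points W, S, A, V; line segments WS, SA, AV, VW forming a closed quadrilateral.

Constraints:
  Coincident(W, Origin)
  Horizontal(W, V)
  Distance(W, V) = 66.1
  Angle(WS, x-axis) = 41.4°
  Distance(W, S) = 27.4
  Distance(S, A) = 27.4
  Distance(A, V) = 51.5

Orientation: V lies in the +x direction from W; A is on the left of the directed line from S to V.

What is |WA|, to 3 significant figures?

54.3

W is at the origin; W and V share the same y with |WV| = 66.1 and V in +x, so V = (66.1, 0). WS runs at 41.4° with |WS| = 27.4, so S = (20.6, 18.1). A is determined by |SA| = 27.4 and |AV| = 51.5 together: it lies at the intersection of circle(S, 27.4) and circle(V, 51.5). With |SV| = 49.0, the foot of the radical line on SV is 5.11 from S and the perpendicular offset is √(27.4² − 5.11²) = 26.9. Taking the left-of-SV solution: A = (35.3, 41.2).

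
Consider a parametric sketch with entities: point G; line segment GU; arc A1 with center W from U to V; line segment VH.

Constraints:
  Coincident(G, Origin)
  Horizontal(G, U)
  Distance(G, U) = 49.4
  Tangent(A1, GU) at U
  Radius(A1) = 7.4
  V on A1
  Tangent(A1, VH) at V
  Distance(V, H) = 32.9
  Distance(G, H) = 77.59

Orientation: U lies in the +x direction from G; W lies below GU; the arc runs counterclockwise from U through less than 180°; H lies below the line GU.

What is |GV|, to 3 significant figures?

46.4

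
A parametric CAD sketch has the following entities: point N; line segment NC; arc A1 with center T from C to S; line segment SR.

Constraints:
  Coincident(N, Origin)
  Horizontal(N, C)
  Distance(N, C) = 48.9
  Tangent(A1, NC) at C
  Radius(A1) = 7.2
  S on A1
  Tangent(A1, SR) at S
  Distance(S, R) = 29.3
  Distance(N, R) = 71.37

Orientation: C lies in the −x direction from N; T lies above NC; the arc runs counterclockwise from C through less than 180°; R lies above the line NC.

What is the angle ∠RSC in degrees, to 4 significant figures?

114.4°

N is at the origin; NC is horizontal with |NC| = 48.9 and C on the −x side, so C = (-48.90, 0.000). A1 meets NC tangentially, so TC is at right angles to NC, so T = C + (0, 7.2) = (-48.90, 7.200). Since TS ⟂ SR (tangency), |TR| = √(7.2² + 29.3²) = 30.17 regardless of where S sits on A1. So R lies on both circle(N, 71.37) and circle(T, 30.17); the above-NC intersection is R = (-62.75, 34.01). S is the foot of the tangent from R: S = (-43.48, 11.94).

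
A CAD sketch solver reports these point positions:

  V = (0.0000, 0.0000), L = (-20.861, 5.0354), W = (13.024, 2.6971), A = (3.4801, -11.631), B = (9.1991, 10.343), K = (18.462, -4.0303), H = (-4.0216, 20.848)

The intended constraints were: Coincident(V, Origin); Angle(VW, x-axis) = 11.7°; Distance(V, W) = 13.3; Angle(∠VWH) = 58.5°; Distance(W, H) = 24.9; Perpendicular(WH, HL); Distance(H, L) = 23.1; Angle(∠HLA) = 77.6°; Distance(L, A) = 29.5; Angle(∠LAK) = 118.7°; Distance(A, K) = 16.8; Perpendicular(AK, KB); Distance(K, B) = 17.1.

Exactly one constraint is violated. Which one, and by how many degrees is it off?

Perpendicular(AK, KB) — off by 5.90°.

V = (0.00, 0.00) ✓; VW at 11.70° ✓; |VW| = 13.30 ✓; ∠VWH = 58.50° ✓; |WH| = 24.90 ✓; ∠(WH, HL) = 90.00° ✓; |HL| = 23.10 ✓; ∠HLA = 77.60° ✓; |LA| = 29.50 ✓; ∠LAK = 118.7° ✓; |AK| = 16.80 ✓; ∠(AK, KB) = 95.90° ✗; |KB| = 17.10 ✓.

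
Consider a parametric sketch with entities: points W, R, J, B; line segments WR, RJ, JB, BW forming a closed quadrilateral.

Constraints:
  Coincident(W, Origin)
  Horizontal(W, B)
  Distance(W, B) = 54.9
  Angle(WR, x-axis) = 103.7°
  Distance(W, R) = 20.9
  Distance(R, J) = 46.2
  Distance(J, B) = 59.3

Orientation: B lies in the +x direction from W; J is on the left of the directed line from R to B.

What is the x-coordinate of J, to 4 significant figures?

27.90

Checks: |RJ| = 46.20 ✓; |JB| = 59.30 ✓.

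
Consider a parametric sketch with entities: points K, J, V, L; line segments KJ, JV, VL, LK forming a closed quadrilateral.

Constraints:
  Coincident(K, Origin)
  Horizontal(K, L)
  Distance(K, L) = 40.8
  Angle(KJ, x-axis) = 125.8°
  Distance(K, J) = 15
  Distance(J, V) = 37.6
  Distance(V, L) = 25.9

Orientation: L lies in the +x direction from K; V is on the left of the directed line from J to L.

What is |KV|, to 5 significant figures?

35.314

K is at the origin; K and L share the same y with |KL| = 40.8 and L in +x, so L = (40.8, 0). KJ runs at 125.8° with |KJ| = 15.0, so J = (-8.7744, 12.166). V is determined by |JV| = 37.6 and |VL| = 25.9 together: it lies at the intersection of circle(J, 37.6) and circle(L, 25.9). With |JL| = 51.045, the foot of the radical line on JL is 32.800 from J and the perpendicular offset is √(37.6² − 32.800²) = 18.383. Taking the left-of-JL solution: V = (27.462, 22.201).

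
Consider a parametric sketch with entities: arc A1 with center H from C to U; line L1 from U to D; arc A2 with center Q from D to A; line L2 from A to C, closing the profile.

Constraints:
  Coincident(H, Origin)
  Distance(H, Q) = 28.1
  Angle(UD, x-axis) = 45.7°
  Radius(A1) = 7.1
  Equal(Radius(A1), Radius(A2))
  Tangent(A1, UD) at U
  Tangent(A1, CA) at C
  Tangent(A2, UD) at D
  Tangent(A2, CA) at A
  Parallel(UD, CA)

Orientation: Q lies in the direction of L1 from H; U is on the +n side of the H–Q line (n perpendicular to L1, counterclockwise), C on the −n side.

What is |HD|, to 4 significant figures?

28.98

The slot axis is L1's direction at 45.7°, so u = (cos 45.7°, sin 45.7°) = (0.6984, 0.7157) and n = (−sin 45.7°, cos 45.7°) = (-0.7157, 0.6984). H is at the origin and Q lies 28.1 along u from H, so Q = 28.1·u = (19.63, 20.11). Tangency of A1 to both parallel lines with radius 7.1 puts U and C at H ± 7.1·n: U = (-5.081, 4.959), C = (5.081, -4.959). Equal radii place D and A the same way about Q: D = Q + 7.1·n = (14.54, 25.07), A = Q − 7.1·n = (24.71, 15.15). Then |HD| = |D − H| = 28.98.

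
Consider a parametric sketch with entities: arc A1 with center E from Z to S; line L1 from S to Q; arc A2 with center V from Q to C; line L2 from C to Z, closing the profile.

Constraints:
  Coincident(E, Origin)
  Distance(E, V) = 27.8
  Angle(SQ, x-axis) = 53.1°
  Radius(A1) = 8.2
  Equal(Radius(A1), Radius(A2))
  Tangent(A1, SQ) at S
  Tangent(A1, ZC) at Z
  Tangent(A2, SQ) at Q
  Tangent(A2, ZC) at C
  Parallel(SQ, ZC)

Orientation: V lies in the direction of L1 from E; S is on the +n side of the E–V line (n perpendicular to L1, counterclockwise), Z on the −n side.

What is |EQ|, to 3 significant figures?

29.0

The slot axis is L1's direction at 53.1°, so u = (cos 53.1°, sin 53.1°) = (0.600, 0.800) and n = (−sin 53.1°, cos 53.1°) = (-0.800, 0.600). E is at the origin and V lies 27.8 along u from E, so V = 27.8·u = (16.7, 22.2). Tangency of A1 to both parallel lines with radius 8.2 puts S and Z at E ± 8.2·n: S = (-6.56, 4.92), Z = (6.56, -4.92). Equal radii place Q and C the same way about V: Q = V + 8.2·n = (10.1, 27.2), C = V − 8.2·n = (23.2, 17.3). Then |EQ| = |Q − E| = 29.0.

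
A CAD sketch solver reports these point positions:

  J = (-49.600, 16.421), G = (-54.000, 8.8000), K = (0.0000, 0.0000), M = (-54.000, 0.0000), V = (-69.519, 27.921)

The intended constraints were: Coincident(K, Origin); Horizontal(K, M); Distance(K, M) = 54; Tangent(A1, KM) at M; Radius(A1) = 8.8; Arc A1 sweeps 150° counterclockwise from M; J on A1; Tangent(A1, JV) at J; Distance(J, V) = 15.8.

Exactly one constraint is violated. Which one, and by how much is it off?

Distance(J, V) = 15.8 — off by 7.20.

K = (0.00, 0.00) ✓; K.y = 0.00, M.y = 0.00 ✓; |KM| = 54.00 ✓; ∠(GM, MK) = 90.00° ✓; |GM| = 8.800 ✓; bearing(G→J) − bearing(G→M) = 150.0° ✓; |GJ| = 8.800 ✓; ∠(GJ, JV) = 90.00° ✓; |JV| = 23.00 ✗.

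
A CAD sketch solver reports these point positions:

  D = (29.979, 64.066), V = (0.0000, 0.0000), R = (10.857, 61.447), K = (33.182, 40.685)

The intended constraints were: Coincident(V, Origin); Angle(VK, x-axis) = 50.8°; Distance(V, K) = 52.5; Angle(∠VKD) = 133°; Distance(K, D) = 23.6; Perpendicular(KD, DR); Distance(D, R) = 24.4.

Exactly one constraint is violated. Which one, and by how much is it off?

Distance(D, R) = 24.4 — off by 5.10.

V = (0.00, 0.00) ✓; VK at 50.80° ✓; |VK| = 52.50 ✓; ∠VKD = 133.0° ✓; |KD| = 23.60 ✓; ∠(KD, DR) = 90.00° ✓; |DR| = 19.30 ✗.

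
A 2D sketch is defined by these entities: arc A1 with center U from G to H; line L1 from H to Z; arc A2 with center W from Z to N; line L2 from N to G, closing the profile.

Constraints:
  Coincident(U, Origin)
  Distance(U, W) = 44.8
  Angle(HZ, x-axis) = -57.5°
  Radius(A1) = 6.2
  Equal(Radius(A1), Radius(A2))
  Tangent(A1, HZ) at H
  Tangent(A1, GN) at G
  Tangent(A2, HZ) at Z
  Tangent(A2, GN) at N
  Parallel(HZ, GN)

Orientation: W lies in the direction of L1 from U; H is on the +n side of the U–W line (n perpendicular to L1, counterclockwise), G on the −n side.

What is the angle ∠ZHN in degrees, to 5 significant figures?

15.471°

The slot axis is L1's direction at -57.5°, so u = (cos -57.5°, sin -57.5°) = (0.53730, -0.84339) and n = (−sin -57.5°, cos -57.5°) = (0.84339, 0.53730). U is at the origin and W lies 44.8 along u from U, so W = 44.8·u = (24.071, -37.784). Tangency of A1 to both parallel lines with radius 6.2 puts H and G at U ± 6.2·n: H = (5.2290, 3.3313), G = (-5.2290, -3.3313). Equal radii place Z and N the same way about W: Z = W + 6.2·n = (29.300, -34.453), N = W − 6.2·n = (18.842, -41.115). Then cos ∠ZHN = HZ·HN / (|HZ||HN|), giving 15.471°.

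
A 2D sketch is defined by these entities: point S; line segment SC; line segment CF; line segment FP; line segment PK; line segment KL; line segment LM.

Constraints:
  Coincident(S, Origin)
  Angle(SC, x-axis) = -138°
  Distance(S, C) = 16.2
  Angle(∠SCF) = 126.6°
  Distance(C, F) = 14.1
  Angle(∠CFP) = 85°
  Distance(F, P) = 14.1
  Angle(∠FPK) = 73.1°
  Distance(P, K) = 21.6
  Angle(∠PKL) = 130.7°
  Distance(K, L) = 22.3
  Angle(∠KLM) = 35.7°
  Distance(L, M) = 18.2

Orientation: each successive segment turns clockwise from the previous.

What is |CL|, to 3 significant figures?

20.9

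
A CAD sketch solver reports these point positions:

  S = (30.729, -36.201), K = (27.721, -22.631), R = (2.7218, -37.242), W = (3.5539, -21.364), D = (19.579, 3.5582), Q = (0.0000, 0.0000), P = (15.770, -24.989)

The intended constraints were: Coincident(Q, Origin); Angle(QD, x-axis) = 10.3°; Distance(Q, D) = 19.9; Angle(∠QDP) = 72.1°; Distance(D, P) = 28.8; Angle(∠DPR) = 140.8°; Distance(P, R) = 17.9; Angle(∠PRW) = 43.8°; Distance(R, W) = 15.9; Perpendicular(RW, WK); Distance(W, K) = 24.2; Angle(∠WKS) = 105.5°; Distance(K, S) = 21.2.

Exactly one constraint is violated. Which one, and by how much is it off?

Distance(K, S) = 21.2 — off by 7.30.

Q = (0.00, 0.00) ✓; QD at 10.30° ✓; |QD| = 19.90 ✓; ∠QDP = 72.10° ✓; |DP| = 28.80 ✓; ∠DPR = 140.8° ✓; |PR| = 17.90 ✓; ∠PRW = 43.80° ✓; |RW| = 15.90 ✓; ∠(RW, WK) = 90.00° ✓; |WK| = 24.20 ✓; ∠WKS = 105.5° ✓; |KS| = 13.90 ✗.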